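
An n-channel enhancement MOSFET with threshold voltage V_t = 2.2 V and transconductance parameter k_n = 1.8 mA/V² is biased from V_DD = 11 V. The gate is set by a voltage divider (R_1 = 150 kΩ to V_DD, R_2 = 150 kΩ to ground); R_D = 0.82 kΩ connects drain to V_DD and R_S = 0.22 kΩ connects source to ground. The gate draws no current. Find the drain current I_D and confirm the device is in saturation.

I_D ≈ 4.7 mA

V_G = V_DD·R_2/(R_1+R_2) = 11×150/300 = 5.5 V.
Assume saturation: I_D = (k_n/2)(V_GS − V_t)² with V_GS = V_G − I_D·R_S = 5.5 − 0.22·I_D.
Substituting gives 0.0436·I_D² − 2.31·I_D + 9.8 = 0, with roots I_D = 4.66 or 48.3 mA.
The root I_D = 48.3 mA gives V_GS = -5.13 V ≤ V_t, so take I_D = 4.66 mA.
Then V_GS = 4.48 V and V_DS = V_DD − I_D(R_D+R_S) = 11 − 4.66×1.04 = 6.16 V.
Saturation requires V_DS ≥ V_GS − V_t = 2.28 V; 6.16 ≥ 2.28 ✓.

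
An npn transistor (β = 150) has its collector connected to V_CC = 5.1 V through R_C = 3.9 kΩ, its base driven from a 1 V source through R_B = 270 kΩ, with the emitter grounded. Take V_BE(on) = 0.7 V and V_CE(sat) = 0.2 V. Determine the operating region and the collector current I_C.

Assume active. Base-emitter loop: I_B = (V_BB − V_BE)/R_B = (1 − 0.7)/270 = 0.00111 mA.
I_C = β·I_B = 150×0.00111 = 0.167 mA.
V_CE = V_CC − I_C·R_C = 5.1 − 0.167×3.9 = 4.45 V > V_CE(sat), so the active-region assumption holds.

active; I_C ≈ 0.17 mA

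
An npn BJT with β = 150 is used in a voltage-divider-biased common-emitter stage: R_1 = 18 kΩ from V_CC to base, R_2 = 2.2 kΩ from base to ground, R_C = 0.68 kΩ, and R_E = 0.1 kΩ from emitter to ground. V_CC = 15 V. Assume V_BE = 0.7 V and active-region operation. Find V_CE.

Thevenize the base divider: V_Th = V_CC·R_2/(R_1+R_2) = 15×2.2/20.2 = 1.63 V, R_Th = R_1‖R_2 = 1.96 kΩ.
Base-emitter loop: V_Th = I_B·R_Th + V_BE + (β+1)I_B·R_E, so I_B = (1.63 − 0.7) / (1.96 + 151×0.1) = 0.0547 mA.
I_C = β·I_B = 150×0.0547 = 8.21 mA, and I_E = (β+1)I_B = 8.26 mA.
V_CE = V_CC − I_C·R_C − I_E·R_E = 15 − 8.21×0.68 − 8.26×0.1 = 8.59 V.
V_CE = 8.59 V > 0.2 V confirms active-region operation.

V_CE ≈ 8.6 V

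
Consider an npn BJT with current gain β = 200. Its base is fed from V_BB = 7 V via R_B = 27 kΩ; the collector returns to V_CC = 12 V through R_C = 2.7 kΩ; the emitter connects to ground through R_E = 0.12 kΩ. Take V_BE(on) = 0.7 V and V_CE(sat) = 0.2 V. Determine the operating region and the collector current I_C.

Assume active: I_B = (7 − 0.7)/(27 + 201×0.12) = 0.123 mA, I_C = β·I_B = 24.6 mA.
Then V_CE = 12 − 24.6×2.7 − 24.8×0.12 = -57.5 V < 0.2 V — the active assumption fails.
Re-solve with V_CE = 0.2 V. KCL at the emitter: V_E/R_E = (V_BB−0.7−V_E)/R_B + (V_CC−0.2−V_E)/R_C, giving V_E = 0.527 V.
I_C = (V_CC − 0.2 − V_E)/R_C = (11.8 − 0.527)/2.7 = 4.18 mA.
Check: I_B = (6.3 − 0.527)/27 = 0.214 mA, and β·I_B = 42.8 mA > I_C, confirming saturation.

saturation; I_C ≈ 4.2 mA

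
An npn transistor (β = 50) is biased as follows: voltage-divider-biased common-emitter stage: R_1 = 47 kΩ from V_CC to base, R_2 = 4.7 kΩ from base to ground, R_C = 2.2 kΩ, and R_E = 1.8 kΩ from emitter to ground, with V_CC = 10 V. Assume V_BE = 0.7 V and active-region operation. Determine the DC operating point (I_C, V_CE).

Thevenize the base divider: V_Th = V_CC·R_2/(R_1+R_2) = 10×4.7/51.7 = 0.909 V, R_Th = R_1‖R_2 = 4.27 kΩ.
Base-emitter loop: V_Th = I_B·R_Th + V_BE + (β+1)I_B·R_E, so I_B = (0.909 − 0.7) / (4.27 + 51×1.8) = 0.00218 mA.
I_C = β·I_B = 50×0.00218 = 0.109 mA, and I_E = (β+1)I_B = 0.111 mA.
V_CE = V_CC − I_C·R_C − I_E·R_E = 10 − 0.109×2.2 − 0.111×1.8 = 9.56 V.
V_CE = 9.56 V > 0.2 V confirms active-region operation.

I_C ≈ 0.11 mA, V_CE ≈ 9.6 V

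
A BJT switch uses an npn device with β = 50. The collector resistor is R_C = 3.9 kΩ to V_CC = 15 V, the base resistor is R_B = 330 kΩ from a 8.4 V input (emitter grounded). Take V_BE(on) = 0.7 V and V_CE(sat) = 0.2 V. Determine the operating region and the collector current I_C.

Assume active. Base-emitter loop: I_B = (V_BB − V_BE)/R_B = (8.4 − 0.7)/330 = 0.0233 mA.
I_C = β·I_B = 50×0.0233 = 1.17 mA.
V_CE = V_CC − I_C·R_C = 15 − 1.17×3.9 = 10.4 V > V_CE(sat), so the active-region assumption holds.

active; I_C ≈ 1.2 mA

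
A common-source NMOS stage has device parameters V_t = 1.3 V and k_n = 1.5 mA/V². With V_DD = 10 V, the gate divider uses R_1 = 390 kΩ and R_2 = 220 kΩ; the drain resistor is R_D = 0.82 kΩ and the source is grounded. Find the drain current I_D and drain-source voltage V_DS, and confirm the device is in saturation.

V_G = V_DD·R_2/(R_1+R_2) = 10×220/610 = 3.61 V. With the source grounded, V_GS = V_G = 3.61 V.
Assume saturation: I_D = (k_n/2)(V_GS − V_t)² = (1.5/2)×(3.61 − 1.3)² = 0.75×2.31² = 3.99 mA.
V_DS = V_DD − I_D·R_D = 10 − 3.99×0.82 = 6.73 V.
Saturation requires V_DS ≥ V_GS − V_t = 2.31 V; 6.73 ≥ 2.31 ✓.

I_D ≈ 4 mA, V_DS ≈ 6.7 V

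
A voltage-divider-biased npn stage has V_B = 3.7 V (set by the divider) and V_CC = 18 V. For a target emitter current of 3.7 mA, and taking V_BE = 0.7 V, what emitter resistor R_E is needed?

V_E = V_B − V_BE = 3.7 − 0.7 = 3 V.
R_E = V_E / I_E = 3 / 3.7 = 0.811 kΩ.

R_E ≈ 0.81 kΩ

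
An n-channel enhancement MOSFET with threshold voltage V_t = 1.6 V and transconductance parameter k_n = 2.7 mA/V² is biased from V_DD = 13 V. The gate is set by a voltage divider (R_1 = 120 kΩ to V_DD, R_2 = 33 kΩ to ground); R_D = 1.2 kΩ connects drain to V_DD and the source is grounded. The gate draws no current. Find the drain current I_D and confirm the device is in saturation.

I_D ≈ 2 mA

V_G = V_DD·R_2/(R_1+R_2) = 13×33/153 = 2.8 V. With the source grounded, V_GS = V_G = 2.8 V.
Assume saturation: I_D = (k_n/2)(V_GS − V_t)² = (2.7/2)×(2.8 − 1.6)² = 1.35×1.2² = 1.96 mA.
V_DS = V_DD − I_D·R_D = 13 − 1.96×1.2 = 10.7 V.
Saturation requires V_DS ≥ V_GS − V_t = 1.2 V; 10.7 ≥ 1.2 ✓.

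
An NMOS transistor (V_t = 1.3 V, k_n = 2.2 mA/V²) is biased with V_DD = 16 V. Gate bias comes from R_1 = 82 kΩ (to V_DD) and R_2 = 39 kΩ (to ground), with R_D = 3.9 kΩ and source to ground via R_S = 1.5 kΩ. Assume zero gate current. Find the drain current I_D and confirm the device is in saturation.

I_D ≈ 1.7 mA

V_G = V_DD·R_2/(R_1+R_2) = 16×39/121 = 5.16 V.
Assume saturation: I_D = (k_n/2)(V_GS − V_t)² with V_GS = V_G − I_D·R_S = 5.16 − 1.5·I_D.
Substituting gives 2.48·I_D² − 13.7·I_D + 16.4 = 0, with roots I_D = 1.73 or 3.81 mA.
The root I_D = 3.81 mA gives V_GS = -0.562 V ≤ V_t, so take I_D = 1.73 mA.
Then V_GS = 2.56 V and V_DS = V_DD − I_D(R_D+R_S) = 16 − 1.73×5.4 = 6.63 V.
Saturation requires V_DS ≥ V_GS − V_t = 1.26 V; 6.63 ≥ 1.26 ✓.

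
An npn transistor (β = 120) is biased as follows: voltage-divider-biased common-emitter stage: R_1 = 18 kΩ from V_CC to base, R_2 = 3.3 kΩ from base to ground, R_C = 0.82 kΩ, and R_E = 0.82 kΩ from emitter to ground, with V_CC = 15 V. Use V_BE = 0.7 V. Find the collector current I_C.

Thevenize the base divider: V_Th = V_CC·R_2/(R_1+R_2) = 15×3.3/21.3 = 2.32 V, R_Th = R_1‖R_2 = 2.79 kΩ.
Base-emitter loop: V_Th = I_B·R_Th + V_BE + (β+1)I_B·R_E, so I_B = (2.32 − 0.7) / (2.79 + 121×0.82) = 0.0159 mA.
I_C = β·I_B = 120×0.0159 = 1.91 mA, and I_E = (β+1)I_B = 1.93 mA.
V_CE = V_CC − I_C·R_C − I_E·R_E = 15 − 1.91×0.82 − 1.93×0.82 = 11.9 V.
V_CE = 11.9 V > 0.2 V confirms active-region operation.

I_C ≈ 1.9 mA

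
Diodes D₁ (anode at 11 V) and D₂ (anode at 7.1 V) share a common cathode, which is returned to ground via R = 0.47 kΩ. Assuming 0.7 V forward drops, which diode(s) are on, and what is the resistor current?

Assume both conduct. Then node N would need to be at both 11−0.7 = 10.3 V and 7.1−0.7 = 6.4 V, which is impossible.
Assume only D₁ conducts: V_N = 11 − 0.7 = 10.3 V, so I_R = 10.3/0.47 = 21.9 mA.
Check D₂: its anode-to-cathode voltage is 7.1 − 10.3 = -3.2 V < 0.7 V, so it is off. The assumption is consistent.

Only D₁ conducts; I_R ≈ 22 mA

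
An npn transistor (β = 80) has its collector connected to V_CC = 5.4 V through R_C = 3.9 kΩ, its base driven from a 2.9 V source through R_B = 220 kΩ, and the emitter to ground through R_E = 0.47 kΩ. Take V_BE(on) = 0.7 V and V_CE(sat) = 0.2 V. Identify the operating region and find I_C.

Assume active. Base-emitter loop: I_B = (V_BB − V_BE)/(R_B + (β+1)R_E) = (2.9 − 0.7)/(220 + 81×0.47) = 0.00852 mA.
I_C = β·I_B = 80×0.00852 = 0.682 mA.
V_CE = V_CC − I_C·R_C − I_E·R_E = 5.4 − 0.682×3.9 − 0.691×0.47 = 2.42 V > V_CE(sat), so the active-region assumption holds.

active; I_C ≈ 0.68 mA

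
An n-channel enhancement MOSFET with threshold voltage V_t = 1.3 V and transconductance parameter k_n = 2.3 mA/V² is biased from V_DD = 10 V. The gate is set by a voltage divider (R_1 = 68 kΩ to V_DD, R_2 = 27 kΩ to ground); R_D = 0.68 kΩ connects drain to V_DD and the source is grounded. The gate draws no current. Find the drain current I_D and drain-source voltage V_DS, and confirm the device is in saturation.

I_D ≈ 2.7 mA, V_DS ≈ 8.1 V

V_G = V_DD·R_2/(R_1+R_2) = 10×27/95 = 2.84 V. With the source grounded, V_GS = V_G = 2.84 V.
Assume saturation: I_D = (k_n/2)(V_GS − V_t)² = (2.3/2)×(2.84 − 1.3)² = 1.15×1.54² = 2.73 mA.
V_DS = V_DD − I_D·R_D = 10 − 2.73×0.68 = 8.14 V.
Saturation requires V_DS ≥ V_GS − V_t = 1.54 V; 8.14 ≥ 1.54 ✓.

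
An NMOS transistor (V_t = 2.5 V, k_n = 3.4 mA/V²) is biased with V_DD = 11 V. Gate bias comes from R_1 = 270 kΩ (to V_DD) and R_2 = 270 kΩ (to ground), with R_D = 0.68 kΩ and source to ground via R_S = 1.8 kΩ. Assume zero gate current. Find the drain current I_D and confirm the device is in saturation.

V_G = V_DD·R_2/(R_1+R_2) = 11×270/540 = 5.5 V.
Assume saturation: I_D = (k_n/2)(V_GS − V_t)² with V_GS = V_G − I_D·R_S = 5.5 − 1.8·I_D.
Substituting gives 5.51·I_D² − 19.4·I_D + 15.3 = 0, with roots I_D = 1.2 or 2.31 mA.
The root I_D = 2.31 mA gives V_GS = 1.33 V ≤ V_t, so take I_D = 1.2 mA.
Then V_GS = 3.34 V and V_DS = V_DD − I_D(R_D+R_S) = 11 − 1.2×2.48 = 8.02 V.
Saturation requires V_DS ≥ V_GS − V_t = 0.84 V; 8.02 ≥ 0.84 ✓.

I_D ≈ 1.2 mA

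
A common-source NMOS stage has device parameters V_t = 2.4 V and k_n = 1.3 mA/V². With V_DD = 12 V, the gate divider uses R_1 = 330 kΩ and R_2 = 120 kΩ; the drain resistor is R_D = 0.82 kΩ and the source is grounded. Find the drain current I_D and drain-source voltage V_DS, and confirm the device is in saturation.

I_D ≈ 0.42 mA, V_DS ≈ 12 V

V_G = V_DD·R_2/(R_1+R_2) = 12×120/450 = 3.2 V. With the source grounded, V_GS = V_G = 3.2 V.
Assume saturation: I_D = (k_n/2)(V_GS − V_t)² = (1.3/2)×(3.2 − 2.4)² = 0.65×0.8² = 0.416 mA.
V_DS = V_DD − I_D·R_D = 12 − 0.416×0.82 = 11.7 V.
Saturation requires V_DS ≥ V_GS − V_t = 0.8 V; 11.7 ≥ 0.8 ✓.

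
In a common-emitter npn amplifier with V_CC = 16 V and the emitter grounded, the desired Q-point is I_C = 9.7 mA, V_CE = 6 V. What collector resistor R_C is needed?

Collector loop: V_CC = I_C·R_C + V_CE.
R_C = (V_CC − V_CE)/I_C = (16 − 6)/9.7 = 1.03 kΩ.

R_C ≈ 1 kΩ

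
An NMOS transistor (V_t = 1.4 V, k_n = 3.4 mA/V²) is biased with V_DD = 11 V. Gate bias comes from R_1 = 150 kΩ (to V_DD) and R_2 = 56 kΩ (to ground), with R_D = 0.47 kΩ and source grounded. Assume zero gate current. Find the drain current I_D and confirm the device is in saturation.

V_G = V_DD·R_2/(R_1+R_2) = 11×56/206 = 2.99 V. With the source grounded, V_GS = V_G = 2.99 V.
Assume saturation: I_D = (k_n/2)(V_GS − V_t)² = (3.4/2)×(2.99 − 1.4)² = 1.7×1.59² = 4.3 mA.
V_DS = V_DD − I_D·R_D = 11 − 4.3×0.47 = 8.98 V.
Saturation requires V_DS ≥ V_GS − V_t = 1.59 V; 8.98 ≥ 1.59 ✓.

I_D ≈ 4.3 mA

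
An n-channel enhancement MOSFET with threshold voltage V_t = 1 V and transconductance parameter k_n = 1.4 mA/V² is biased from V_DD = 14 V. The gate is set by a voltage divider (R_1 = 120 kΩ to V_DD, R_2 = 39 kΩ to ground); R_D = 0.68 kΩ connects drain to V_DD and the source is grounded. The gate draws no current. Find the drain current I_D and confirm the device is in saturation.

I_D ≈ 4.1 mA

V_G = V_DD·R_2/(R_1+R_2) = 14×39/159 = 3.43 V. With the source grounded, V_GS = V_G = 3.43 V.
Assume saturation: I_D = (k_n/2)(V_GS − V_t)² = (1.4/2)×(3.43 − 1)² = 0.7×2.43² = 4.15 mA.
V_DS = V_DD − I_D·R_D = 14 − 4.15×0.68 = 11.2 V.
Saturation requires V_DS ≥ V_GS − V_t = 2.43 V; 11.2 ≥ 2.43 ✓.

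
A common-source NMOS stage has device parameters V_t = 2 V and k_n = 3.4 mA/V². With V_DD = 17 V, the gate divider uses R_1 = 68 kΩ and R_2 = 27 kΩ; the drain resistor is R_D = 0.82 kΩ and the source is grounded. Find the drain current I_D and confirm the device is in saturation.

V_G = V_DD·R_2/(R_1+R_2) = 17×27/95 = 4.83 V. With the source grounded, V_GS = V_G = 4.83 V.
Assume saturation: I_D = (k_n/2)(V_GS − V_t)² = (3.4/2)×(4.83 − 2)² = 1.7×2.83² = 13.6 mA.
V_DS = V_DD − I_D·R_D = 17 − 13.6×0.82 = 5.82 V.
Saturation requires V_DS ≥ V_GS − V_t = 2.83 V; 5.82 ≥ 2.83 ✓.

I_D ≈ 14 mA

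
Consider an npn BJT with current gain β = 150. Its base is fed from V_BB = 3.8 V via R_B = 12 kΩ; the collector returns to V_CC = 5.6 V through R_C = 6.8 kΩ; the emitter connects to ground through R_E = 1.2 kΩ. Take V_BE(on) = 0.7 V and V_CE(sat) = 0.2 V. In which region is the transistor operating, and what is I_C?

saturation; I_C ≈ 0.65 mA

Assume active: I_B = (3.8 − 0.7)/(12 + 151×1.2) = 0.016 mA, I_C = β·I_B = 2.41 mA.
Then V_CE = 5.6 − 2.41×6.8 − 2.42×1.2 = -13.7 V < 0.2 V — the active assumption fails.
Re-solve with V_CE = 0.2 V. KCL at the emitter: V_E/R_E = (V_BB−0.7−V_E)/R_B + (V_CC−0.2−V_E)/R_C, giving V_E = 0.989 V.
I_C = (V_CC − 0.2 − V_E)/R_C = (5.4 − 0.989)/6.8 = 0.649 mA.
Check: I_B = (3.1 − 0.989)/12 = 0.176 mA, and β·I_B = 26.4 mA > I_C, confirming saturation.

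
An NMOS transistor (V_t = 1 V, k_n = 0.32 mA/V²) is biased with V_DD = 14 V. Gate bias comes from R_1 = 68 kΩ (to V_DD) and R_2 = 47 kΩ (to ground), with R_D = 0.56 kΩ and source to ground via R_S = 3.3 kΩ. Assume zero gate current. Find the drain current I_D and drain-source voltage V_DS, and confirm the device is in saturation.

V_G = V_DD·R_2/(R_1+R_2) = 14×47/115 = 5.72 V.
Assume saturation: I_D = (k_n/2)(V_GS − V_t)² with V_GS = V_G − I_D·R_S = 5.72 − 3.3·I_D.
Substituting gives 1.74·I_D² − 5.99·I_D + 3.57 = 0, with roots I_D = 0.767 or 2.67 mA.
The root I_D = 2.67 mA gives V_GS = -3.08 V ≤ V_t, so take I_D = 0.767 mA.
Then V_GS = 3.19 V and V_DS = V_DD − I_D(R_D+R_S) = 14 − 0.767×3.86 = 11 V.
Saturation requires V_DS ≥ V_GS − V_t = 2.19 V; 11 ≥ 2.19 ✓.

I_D ≈ 0.77 mA, V_DS ≈ 11 V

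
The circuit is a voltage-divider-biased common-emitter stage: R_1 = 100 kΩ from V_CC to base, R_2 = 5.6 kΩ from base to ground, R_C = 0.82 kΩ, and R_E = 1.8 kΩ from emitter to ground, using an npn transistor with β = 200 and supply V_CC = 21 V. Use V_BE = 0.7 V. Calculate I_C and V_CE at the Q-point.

I_C ≈ 0.23 mA, V_CE ≈ 20 V

Thevenize the base divider: V_Th = V_CC·R_2/(R_1+R_2) = 21×5.6/106 = 1.11 V, R_Th = R_1‖R_2 = 5.3 kΩ.
Base-emitter loop: V_Th = I_B·R_Th + V_BE + (β+1)I_B·R_E, so I_B = (1.11 − 0.7) / (5.3 + 201×1.8) = 0.00113 mA.
I_C = β·I_B = 200×0.00113 = 0.225 mA, and I_E = (β+1)I_B = 0.226 mA.
V_CE = V_CC − I_C·R_C − I_E·R_E = 21 − 0.225×0.82 − 0.226×1.8 = 20.4 V.
V_CE = 20.4 V > 0.2 V confirms active-region operation.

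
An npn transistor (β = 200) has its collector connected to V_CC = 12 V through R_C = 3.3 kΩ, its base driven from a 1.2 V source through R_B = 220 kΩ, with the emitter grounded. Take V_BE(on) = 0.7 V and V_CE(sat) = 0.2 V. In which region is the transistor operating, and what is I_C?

active; I_C ≈ 0.45 mA

Assume active. Base-emitter loop: I_B = (V_BB − V_BE)/R_B = (1.2 − 0.7)/220 = 0.00227 mA.
I_C = β·I_B = 200×0.00227 = 0.455 mA.
V_CE = V_CC − I_C·R_C = 12 − 0.455×3.3 = 10.5 V > V_CE(sat), so the active-region assumption holds.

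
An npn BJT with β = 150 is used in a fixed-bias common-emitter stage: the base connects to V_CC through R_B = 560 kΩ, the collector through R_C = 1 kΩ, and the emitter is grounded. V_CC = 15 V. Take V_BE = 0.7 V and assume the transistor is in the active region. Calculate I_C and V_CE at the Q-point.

Base loop: V_CC = I_B·R_B + V_BE, so I_B = (15 − 0.7)/560 kΩ = 0.0255 mA.
In the active region I_C = β·I_B = 150 × 0.0255 = 3.83 mA.
Collector loop: V_CE = V_CC − I_C·R_C = 15 − 3.83×1 = 11.2 V.
Since V_CE = 11.2 V > V_CE(sat) ≈ 0.2 V, the transistor is in the active region as assumed.

I_C ≈ 3.8 mA, V_CE ≈ 11 V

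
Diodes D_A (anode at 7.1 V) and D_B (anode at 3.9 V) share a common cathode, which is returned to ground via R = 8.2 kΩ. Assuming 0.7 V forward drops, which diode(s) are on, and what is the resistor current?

Assume both conduct. Then node N would need to be at both 7.1−0.7 = 6.4 V and 3.9−0.7 = 3.2 V, which is impossible.
Assume only D_A conducts: V_N = 7.1 − 0.7 = 6.4 V, so I_R = 6.4/8.2 = 0.78 mA.
Check D_B: its anode-to-cathode voltage is 3.9 − 6.4 = -2.5 V < 0.7 V, so it is off. The assumption is consistent.

Only D_A conducts; I_R ≈ 0.78 mA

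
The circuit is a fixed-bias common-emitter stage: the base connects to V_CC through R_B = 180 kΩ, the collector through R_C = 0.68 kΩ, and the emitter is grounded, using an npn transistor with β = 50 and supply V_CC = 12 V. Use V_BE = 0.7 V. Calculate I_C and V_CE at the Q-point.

Base loop: V_CC = I_B·R_B + V_BE, so I_B = (12 − 0.7)/180 kΩ = 0.0628 mA.
In the active region I_C = β·I_B = 50 × 0.0628 = 3.14 mA.
Collector loop: V_CE = V_CC − I_C·R_C = 12 − 3.14×0.68 = 9.87 V.
Since V_CE = 9.87 V > V_CE(sat) ≈ 0.2 V, the transistor is in the active region as assumed.

I_C ≈ 3.1 mA, V_CE ≈ 9.9 V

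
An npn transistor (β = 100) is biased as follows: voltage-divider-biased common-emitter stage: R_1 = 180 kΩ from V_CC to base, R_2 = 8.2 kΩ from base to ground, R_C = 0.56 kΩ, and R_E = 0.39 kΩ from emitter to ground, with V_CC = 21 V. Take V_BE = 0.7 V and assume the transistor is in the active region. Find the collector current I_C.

I_C ≈ 0.46 mA

Thevenize the base divider: V_Th = V_CC·R_2/(R_1+R_2) = 21×8.2/188 = 0.915 V, R_Th = R_1‖R_2 = 7.84 kΩ.
Base-emitter loop: V_Th = I_B·R_Th + V_BE + (β+1)I_B·R_E, so I_B = (0.915 − 0.7) / (7.84 + 101×0.39) = 0.00455 mA.
I_C = β·I_B = 100×0.00455 = 0.455 mA, and I_E = (β+1)I_B = 0.46 mA.
V_CE = V_CC − I_C·R_C − I_E·R_E = 21 − 0.455×0.56 − 0.46×0.39 = 20.6 V.
V_CE = 20.6 V > 0.2 V confirms active-region operation.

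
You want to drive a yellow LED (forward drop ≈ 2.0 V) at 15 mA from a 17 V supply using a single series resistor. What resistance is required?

The resistor drops V_S − V_D = 17 − 2.0 = 15 V at 15 mA.
R = 15 V / 15 mA = 1 kΩ.

R ≈ 1 kΩ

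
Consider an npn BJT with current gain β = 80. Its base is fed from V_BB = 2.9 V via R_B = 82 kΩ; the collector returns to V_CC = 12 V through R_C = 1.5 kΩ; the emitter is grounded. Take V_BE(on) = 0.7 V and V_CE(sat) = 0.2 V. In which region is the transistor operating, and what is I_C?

Assume active. Base-emitter loop: I_B = (V_BB − V_BE)/R_B = (2.9 − 0.7)/82 = 0.0268 mA.
I_C = β·I_B = 80×0.0268 = 2.15 mA.
V_CE = V_CC − I_C·R_C = 12 − 2.15×1.5 = 8.78 V > V_CE(sat), so the active-region assumption holds.

active; I_C ≈ 2.1 mA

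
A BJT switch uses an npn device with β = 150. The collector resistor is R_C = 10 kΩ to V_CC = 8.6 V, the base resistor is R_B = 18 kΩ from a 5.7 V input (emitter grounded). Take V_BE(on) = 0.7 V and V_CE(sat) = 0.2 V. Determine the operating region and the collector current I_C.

saturation; I_C ≈ 0.84 mA

Assume active: I_B = (5.7 − 0.7)/18 = 0.278 mA, giving I_C = β·I_B = 41.7 mA.
But then V_CE = 8.6 − 41.7×10 = -408 V < V_CE(sat) = 0.2 V — impossible in the active region.
So the transistor is saturated. With V_CE = 0.2 V, I_C = (V_CC − 0.2)/R_C = 8.4/10 = 0.84 mA.
Check: β·I_B = 41.7 mA > I_C = 0.84 mA, confirming saturation.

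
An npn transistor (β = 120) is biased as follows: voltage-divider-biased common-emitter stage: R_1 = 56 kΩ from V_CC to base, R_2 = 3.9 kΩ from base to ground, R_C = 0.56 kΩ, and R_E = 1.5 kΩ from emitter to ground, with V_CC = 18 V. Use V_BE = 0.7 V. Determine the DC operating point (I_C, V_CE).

I_C ≈ 0.31 mA, V_CE ≈ 17 V

Thevenize the base divider: V_Th = V_CC·R_2/(R_1+R_2) = 18×3.9/59.9 = 1.17 V, R_Th = R_1‖R_2 = 3.65 kΩ.
Base-emitter loop: V_Th = I_B·R_Th + V_BE + (β+1)I_B·R_E, so I_B = (1.17 − 0.7) / (3.65 + 121×1.5) = 0.00255 mA.
I_C = β·I_B = 120×0.00255 = 0.306 mA, and I_E = (β+1)I_B = 0.308 mA.
V_CE = V_CC − I_C·R_C − I_E·R_E = 18 − 0.306×0.56 − 0.308×1.5 = 17.4 V.
V_CE = 17.4 V > 0.2 V confirms active-region operation.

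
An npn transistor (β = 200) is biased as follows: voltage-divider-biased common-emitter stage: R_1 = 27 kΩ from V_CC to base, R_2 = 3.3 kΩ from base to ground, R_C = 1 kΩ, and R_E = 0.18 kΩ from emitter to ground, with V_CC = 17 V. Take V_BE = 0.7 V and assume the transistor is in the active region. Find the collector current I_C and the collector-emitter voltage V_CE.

Thevenize the base divider: V_Th = V_CC·R_2/(R_1+R_2) = 17×3.3/30.3 = 1.85 V, R_Th = R_1‖R_2 = 2.94 kΩ.
Base-emitter loop: V_Th = I_B·R_Th + V_BE + (β+1)I_B·R_E, so I_B = (1.85 − 0.7) / (2.94 + 201×0.18) = 0.0294 mA.
I_C = β·I_B = 200×0.0294 = 5.89 mA, and I_E = (β+1)I_B = 5.92 mA.
V_CE = V_CC − I_C·R_C − I_E·R_E = 17 − 5.89×1 − 5.92×0.18 = 10 V.
V_CE = 10 V > 0.2 V confirms active-region operation.

I_C ≈ 5.9 mA, V_CE ≈ 10 V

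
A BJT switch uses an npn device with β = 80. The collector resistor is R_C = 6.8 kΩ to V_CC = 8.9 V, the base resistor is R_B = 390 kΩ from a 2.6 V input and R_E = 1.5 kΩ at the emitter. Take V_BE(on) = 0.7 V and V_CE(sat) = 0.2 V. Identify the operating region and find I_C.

Assume active. Base-emitter loop: I_B = (V_BB − V_BE)/(R_B + (β+1)R_E) = (2.6 − 0.7)/(390 + 81×1.5) = 0.00371 mA.
I_C = β·I_B = 80×0.00371 = 0.297 mA.
V_CE = V_CC − I_C·R_C − I_E·R_E = 8.9 − 0.297×6.8 − 0.301×1.5 = 6.43 V > V_CE(sat), so the active-region assumption holds.

active; I_C ≈ 0.3 mA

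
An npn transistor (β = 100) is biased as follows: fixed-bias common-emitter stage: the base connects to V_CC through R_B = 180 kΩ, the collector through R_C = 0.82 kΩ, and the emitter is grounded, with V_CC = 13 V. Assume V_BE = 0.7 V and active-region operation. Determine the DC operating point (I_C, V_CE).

Base loop: V_CC = I_B·R_B + V_BE, so I_B = (13 − 0.7)/180 kΩ = 0.0683 mA.
In the active region I_C = β·I_B = 100 × 0.0683 = 6.83 mA.
Collector loop: V_CE = V_CC − I_C·R_C = 13 − 6.83×0.82 = 7.4 V.
Since V_CE = 7.4 V > V_CE(sat) ≈ 0.2 V, the transistor is in the active region as assumed.

I_C ≈ 6.8 mA, V_CE ≈ 7.4 V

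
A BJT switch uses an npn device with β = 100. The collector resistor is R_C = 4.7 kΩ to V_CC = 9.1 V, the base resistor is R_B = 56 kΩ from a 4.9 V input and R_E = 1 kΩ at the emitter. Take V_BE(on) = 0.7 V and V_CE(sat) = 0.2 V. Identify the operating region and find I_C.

Assume active: I_B = (4.9 − 0.7)/(56 + 101×1) = 0.0268 mA, I_C = β·I_B = 2.68 mA.
Then V_CE = 9.1 − 2.68×4.7 − 2.7×1 = -6.18 V < 0.2 V — the active assumption fails.
Re-solve with V_CE = 0.2 V. KCL at the emitter: V_E/R_E = (V_BB−0.7−V_E)/R_B + (V_CC−0.2−V_E)/R_C, giving V_E = 1.6 V.
I_C = (V_CC − 0.2 − V_E)/R_C = (8.9 − 1.6)/4.7 = 1.55 mA.
Check: I_B = (4.2 − 1.6)/56 = 0.0464 mA, and β·I_B = 4.64 mA > I_C, confirming saturation.

saturation; I_C ≈ 1.6 mA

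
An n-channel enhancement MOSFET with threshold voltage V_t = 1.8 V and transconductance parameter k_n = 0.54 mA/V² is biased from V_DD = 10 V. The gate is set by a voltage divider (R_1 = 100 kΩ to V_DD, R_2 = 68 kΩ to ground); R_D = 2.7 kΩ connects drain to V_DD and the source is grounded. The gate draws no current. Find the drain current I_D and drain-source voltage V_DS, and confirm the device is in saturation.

V_G = V_DD·R_2/(R_1+R_2) = 10×68/168 = 4.05 V. With the source grounded, V_GS = V_G = 4.05 V.
Assume saturation: I_D = (k_n/2)(V_GS − V_t)² = (0.54/2)×(4.05 − 1.8)² = 0.27×2.25² = 1.36 mA.
V_DS = V_DD − I_D·R_D = 10 − 1.36×2.7 = 6.32 V.
Saturation requires V_DS ≥ V_GS − V_t = 2.25 V; 6.32 ≥ 2.25 ✓.

I_D ≈ 1.4 mA, V_DS ≈ 6.3 V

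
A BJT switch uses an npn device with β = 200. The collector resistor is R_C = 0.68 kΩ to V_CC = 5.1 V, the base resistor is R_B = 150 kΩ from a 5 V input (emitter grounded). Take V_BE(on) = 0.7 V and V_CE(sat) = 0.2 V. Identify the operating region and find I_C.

active; I_C ≈ 5.7 mA

Assume active. Base-emitter loop: I_B = (V_BB − V_BE)/R_B = (5 − 0.7)/150 = 0.0287 mA.
I_C = β·I_B = 200×0.0287 = 5.73 mA.
V_CE = V_CC − I_C·R_C = 5.1 − 5.73×0.68 = 1.2 V > V_CE(sat), so the active-region assumption holds.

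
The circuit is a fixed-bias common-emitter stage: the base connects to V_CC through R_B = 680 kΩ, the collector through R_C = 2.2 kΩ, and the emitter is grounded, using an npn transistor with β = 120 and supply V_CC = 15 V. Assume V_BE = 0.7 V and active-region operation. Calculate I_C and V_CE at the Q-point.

Base loop: V_CC = I_B·R_B + V_BE, so I_B = (15 − 0.7)/680 kΩ = 0.021 mA.
In the active region I_C = β·I_B = 120 × 0.021 = 2.52 mA.
Collector loop: V_CE = V_CC − I_C·R_C = 15 − 2.52×2.2 = 9.45 V.
Since V_CE = 9.45 V > V_CE(sat) ≈ 0.2 V, the transistor is in the active region as assumed.

I_C ≈ 2.5 mA, V_CE ≈ 9.4 V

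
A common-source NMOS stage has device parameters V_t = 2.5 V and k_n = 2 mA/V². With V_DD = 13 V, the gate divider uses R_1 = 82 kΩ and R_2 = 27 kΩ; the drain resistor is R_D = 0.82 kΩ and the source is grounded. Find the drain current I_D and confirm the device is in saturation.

I_D ≈ 0.52 mA

V_G = V_DD·R_2/(R_1+R_2) = 13×27/109 = 3.22 V. With the source grounded, V_GS = V_G = 3.22 V.
Assume saturation: I_D = (k_n/2)(V_GS − V_t)² = (2/2)×(3.22 − 2.5)² = 1×0.72² = 0.519 mA.
V_DS = V_DD − I_D·R_D = 13 − 0.519×0.82 = 12.6 V.
Saturation requires V_DS ≥ V_GS − V_t = 0.72 V; 12.6 ≥ 0.72 ✓.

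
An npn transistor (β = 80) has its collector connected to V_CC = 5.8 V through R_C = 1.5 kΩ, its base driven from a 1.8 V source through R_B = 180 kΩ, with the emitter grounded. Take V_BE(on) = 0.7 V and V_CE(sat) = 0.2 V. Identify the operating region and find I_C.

Assume active. Base-emitter loop: I_B = (V_BB − V_BE)/R_B = (1.8 − 0.7)/180 = 0.00611 mA.
I_C = β·I_B = 80×0.00611 = 0.489 mA.
V_CE = V_CC − I_C·R_C = 5.8 − 0.489×1.5 = 5.07 V > V_CE(sat), so the active-region assumption holds.

active; I_C ≈ 0.49 mA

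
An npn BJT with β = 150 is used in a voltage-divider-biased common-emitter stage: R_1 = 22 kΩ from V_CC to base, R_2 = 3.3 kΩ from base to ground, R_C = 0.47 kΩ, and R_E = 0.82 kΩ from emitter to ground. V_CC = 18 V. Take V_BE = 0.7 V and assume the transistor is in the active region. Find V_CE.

V_CE ≈ 15 V

Thevenize the base divider: V_Th = V_CC·R_2/(R_1+R_2) = 18×3.3/25.3 = 2.35 V, R_Th = R_1‖R_2 = 2.87 kΩ.
Base-emitter loop: V_Th = I_B·R_Th + V_BE + (β+1)I_B·R_E, so I_B = (2.35 − 0.7) / (2.87 + 151×0.82) = 0.013 mA.
I_C = β·I_B = 150×0.013 = 1.95 mA, and I_E = (β+1)I_B = 1.96 mA.
V_CE = V_CC − I_C·R_C − I_E·R_E = 18 − 1.95×0.47 − 1.96×0.82 = 15.5 V.
V_CE = 15.5 V > 0.2 V confirms active-region operation.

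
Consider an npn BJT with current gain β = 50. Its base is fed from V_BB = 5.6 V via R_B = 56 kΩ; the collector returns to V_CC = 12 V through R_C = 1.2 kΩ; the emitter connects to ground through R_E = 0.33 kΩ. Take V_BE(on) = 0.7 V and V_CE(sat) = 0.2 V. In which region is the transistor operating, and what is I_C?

Assume active. Base-emitter loop: I_B = (V_BB − V_BE)/(R_B + (β+1)R_E) = (5.6 − 0.7)/(56 + 51×0.33) = 0.0673 mA.
I_C = β·I_B = 50×0.0673 = 3.36 mA.
V_CE = V_CC − I_C·R_C − I_E·R_E = 12 − 3.36×1.2 − 3.43×0.33 = 6.83 V > V_CE(sat), so the active-region assumption holds.

active; I_C ≈ 3.4 mA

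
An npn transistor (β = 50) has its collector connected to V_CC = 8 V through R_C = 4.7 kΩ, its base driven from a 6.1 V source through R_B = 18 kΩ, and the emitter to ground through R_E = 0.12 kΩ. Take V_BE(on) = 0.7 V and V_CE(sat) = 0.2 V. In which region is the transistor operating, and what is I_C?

saturation; I_C ≈ 1.6 mA

Assume active: I_B = (6.1 − 0.7)/(18 + 51×0.12) = 0.224 mA, I_C = β·I_B = 11.2 mA.
Then V_CE = 8 − 11.2×4.7 − 11.4×0.12 = -46 V < 0.2 V — the active assumption fails.
Re-solve with V_CE = 0.2 V. KCL at the emitter: V_E/R_E = (V_BB−0.7−V_E)/R_B + (V_CC−0.2−V_E)/R_C, giving V_E = 0.228 V.
I_C = (V_CC − 0.2 − V_E)/R_C = (7.8 − 0.228)/4.7 = 1.61 mA.
Check: I_B = (5.4 − 0.228)/18 = 0.287 mA, and β·I_B = 14.4 mA > I_C, confirming saturation.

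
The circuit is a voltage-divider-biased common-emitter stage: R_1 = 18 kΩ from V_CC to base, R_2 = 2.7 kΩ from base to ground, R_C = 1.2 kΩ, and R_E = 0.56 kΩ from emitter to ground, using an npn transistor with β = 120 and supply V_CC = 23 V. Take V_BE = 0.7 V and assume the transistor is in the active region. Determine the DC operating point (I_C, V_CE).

Thevenize the base divider: V_Th = V_CC·R_2/(R_1+R_2) = 23×2.7/20.7 = 3 V, R_Th = R_1‖R_2 = 2.35 kΩ.
Base-emitter loop: V_Th = I_B·R_Th + V_BE + (β+1)I_B·R_E, so I_B = (3 − 0.7) / (2.35 + 121×0.56) = 0.0328 mA.
I_C = β·I_B = 120×0.0328 = 3.94 mA, and I_E = (β+1)I_B = 3.97 mA.
V_CE = V_CC − I_C·R_C − I_E·R_E = 23 − 3.94×1.2 − 3.97×0.56 = 16.1 V.
V_CE = 16.1 V > 0.2 V confirms active-region operation.

I_C ≈ 3.9 mA, V_CE ≈ 16 V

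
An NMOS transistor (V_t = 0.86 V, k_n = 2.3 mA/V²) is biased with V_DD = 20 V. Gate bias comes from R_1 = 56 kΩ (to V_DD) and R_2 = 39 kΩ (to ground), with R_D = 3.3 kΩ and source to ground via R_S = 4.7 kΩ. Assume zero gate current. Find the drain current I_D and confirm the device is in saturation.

V_G = V_DD·R_2/(R_1+R_2) = 20×39/95 = 8.21 V.
Assume saturation: I_D = (k_n/2)(V_GS − V_t)² with V_GS = V_G − I_D·R_S = 8.21 − 4.7·I_D.
Substituting gives 25.4·I_D² − 80.5·I_D + 62.1 = 0, with roots I_D = 1.33 or 1.83 mA.
The root I_D = 1.83 mA gives V_GS = -0.402 V ≤ V_t, so take I_D = 1.33 mA.
Then V_GS = 1.94 V and V_DS = V_DD − I_D(R_D+R_S) = 20 − 1.33×8 = 9.32 V.
Saturation requires V_DS ≥ V_GS − V_t = 1.08 V; 9.32 ≥ 1.08 ✓.

I_D ≈ 1.3 mA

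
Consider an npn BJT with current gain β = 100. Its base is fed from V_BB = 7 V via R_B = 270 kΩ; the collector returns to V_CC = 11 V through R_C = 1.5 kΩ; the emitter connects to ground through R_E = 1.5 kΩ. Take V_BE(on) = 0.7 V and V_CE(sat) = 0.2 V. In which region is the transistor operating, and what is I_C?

active; I_C ≈ 1.5 mA

Assume active. Base-emitter loop: I_B = (V_BB − V_BE)/(R_B + (β+1)R_E) = (7 − 0.7)/(270 + 101×1.5) = 0.0149 mA.
I_C = β·I_B = 100×0.0149 = 1.49 mA.
V_CE = V_CC − I_C·R_C − I_E·R_E = 11 − 1.49×1.5 − 1.51×1.5 = 6.49 V > V_CE(sat), so the active-region assumption holds.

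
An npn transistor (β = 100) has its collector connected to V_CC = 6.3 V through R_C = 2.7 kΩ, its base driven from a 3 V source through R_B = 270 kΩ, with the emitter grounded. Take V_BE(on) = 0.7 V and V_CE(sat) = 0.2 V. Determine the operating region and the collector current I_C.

active; I_C ≈ 0.85 mA

Assume active. Base-emitter loop: I_B = (V_BB − V_BE)/R_B = (3 − 0.7)/270 = 0.00852 mA.
I_C = β·I_B = 100×0.00852 = 0.852 mA.
V_CE = V_CC − I_C·R_C = 6.3 − 0.852×2.7 = 4 V > V_CE(sat), so the active-region assumption holds.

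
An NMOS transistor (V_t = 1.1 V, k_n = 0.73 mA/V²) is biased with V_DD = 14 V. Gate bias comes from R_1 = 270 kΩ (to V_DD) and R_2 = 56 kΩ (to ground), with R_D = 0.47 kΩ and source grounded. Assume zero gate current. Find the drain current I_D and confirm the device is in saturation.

I_D ≈ 0.62 mA

V_G = V_DD·R_2/(R_1+R_2) = 14×56/326 = 2.4 V. With the source grounded, V_GS = V_G = 2.4 V.
Assume saturation: I_D = (k_n/2)(V_GS − V_t)² = (0.73/2)×(2.4 − 1.1)² = 0.365×1.3² = 0.622 mA.
V_DS = V_DD − I_D·R_D = 14 − 0.622×0.47 = 13.7 V.
Saturation requires V_DS ≥ V_GS − V_t = 1.3 V; 13.7 ≥ 1.3 ✓.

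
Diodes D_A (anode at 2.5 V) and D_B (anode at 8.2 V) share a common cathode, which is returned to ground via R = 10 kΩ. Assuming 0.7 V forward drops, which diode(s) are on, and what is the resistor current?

Assume both conduct. Then node N would need to be at both 2.5−0.7 = 1.8 V and 8.2−0.7 = 7.5 V, which is impossible.
Assume only D_B conducts: V_N = 8.2 − 0.7 = 7.5 V, so I_R = 7.5/10 = 0.75 mA.
Check D_A: its anode-to-cathode voltage is 2.5 − 7.5 = -5 V < 0.7 V, so it is off. The assumption is consistent.

Only D_B conducts; I_R ≈ 0.75 mA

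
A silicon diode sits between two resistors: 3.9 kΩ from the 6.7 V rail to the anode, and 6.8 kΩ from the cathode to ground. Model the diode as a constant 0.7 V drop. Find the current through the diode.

The two resistors are in series with the diode, so KVL gives 6.7 = I·3.9 + 0.7 + I·6.8.
I = (6.7 − 0.7) / (3.9 + 6.8) kΩ = 6 / 10.7 = 0.561 mA.

I ≈ 0.56 mA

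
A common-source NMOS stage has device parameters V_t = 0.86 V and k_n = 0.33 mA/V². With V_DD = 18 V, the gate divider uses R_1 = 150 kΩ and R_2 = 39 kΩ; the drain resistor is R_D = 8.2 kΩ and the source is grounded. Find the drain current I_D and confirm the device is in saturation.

I_D ≈ 1.3 mA

V_G = V_DD·R_2/(R_1+R_2) = 18×39/189 = 3.71 V. With the source grounded, V_GS = V_G = 3.71 V.
Assume saturation: I_D = (k_n/2)(V_GS − V_t)² = (0.33/2)×(3.71 − 0.86)² = 0.165×2.85² = 1.34 mA.
V_DS = V_DD − I_D·R_D = 18 − 1.34×8.2 = 6.98 V.
Saturation requires V_DS ≥ V_GS − V_t = 2.85 V; 6.98 ≥ 2.85 ✓.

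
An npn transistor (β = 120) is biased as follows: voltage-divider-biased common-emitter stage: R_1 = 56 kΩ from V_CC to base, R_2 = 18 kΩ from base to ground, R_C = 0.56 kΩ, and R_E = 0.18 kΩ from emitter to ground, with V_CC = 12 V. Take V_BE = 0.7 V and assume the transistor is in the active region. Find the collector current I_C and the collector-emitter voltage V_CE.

Thevenize the base divider: V_Th = V_CC·R_2/(R_1+R_2) = 12×18/74 = 2.92 V, R_Th = R_1‖R_2 = 13.6 kΩ.
Base-emitter loop: V_Th = I_B·R_Th + V_BE + (β+1)I_B·R_E, so I_B = (2.92 − 0.7) / (13.6 + 121×0.18) = 0.0627 mA.
I_C = β·I_B = 120×0.0627 = 7.52 mA, and I_E = (β+1)I_B = 7.58 mA.
V_CE = V_CC − I_C·R_C − I_E·R_E = 12 − 7.52×0.56 − 7.58×0.18 = 6.42 V.
V_CE = 6.42 V > 0.2 V confirms active-region operation.

I_C ≈ 7.5 mA, V_CE ≈ 6.4 V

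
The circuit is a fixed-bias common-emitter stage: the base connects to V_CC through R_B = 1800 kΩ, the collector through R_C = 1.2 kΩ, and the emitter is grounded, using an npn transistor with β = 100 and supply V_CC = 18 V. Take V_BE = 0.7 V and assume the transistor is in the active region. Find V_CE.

Base loop: V_CC = I_B·R_B + V_BE, so I_B = (18 − 0.7)/1800 kΩ = 0.00961 mA.
In the active region I_C = β·I_B = 100 × 0.00961 = 0.961 mA.
Collector loop: V_CE = V_CC − I_C·R_C = 18 − 0.961×1.2 = 16.8 V.
Since V_CE = 16.8 V > V_CE(sat) ≈ 0.2 V, the transistor is in the active region as assumed.

V_CE ≈ 17 V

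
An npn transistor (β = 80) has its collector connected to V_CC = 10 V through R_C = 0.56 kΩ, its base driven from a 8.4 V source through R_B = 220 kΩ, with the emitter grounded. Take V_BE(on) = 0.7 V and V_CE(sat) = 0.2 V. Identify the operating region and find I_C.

active; I_C ≈ 2.8 mA

Assume active. Base-emitter loop: I_B = (V_BB − V_BE)/R_B = (8.4 − 0.7)/220 = 0.035 mA.
I_C = β·I_B = 80×0.035 = 2.8 mA.
V_CE = V_CC − I_C·R_C = 10 − 2.8×0.56 = 8.43 V > V_CE(sat), so the active-region assumption holds.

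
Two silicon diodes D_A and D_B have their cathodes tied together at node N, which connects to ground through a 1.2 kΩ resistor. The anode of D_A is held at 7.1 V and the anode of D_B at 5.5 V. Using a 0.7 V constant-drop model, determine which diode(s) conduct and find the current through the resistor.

Assume both conduct. Then node N would need to be at both 7.1−0.7 = 6.4 V and 5.5−0.7 = 4.8 V, which is impossible.
Assume only D_A conducts: V_N = 7.1 − 0.7 = 6.4 V, so I_R = 6.4/1.2 = 5.33 mA.
Check D_B: its anode-to-cathode voltage is 5.5 − 6.4 = -0.9 V < 0.7 V, so it is off. The assumption is consistent.

Only D_A conducts; I_R ≈ 5.3 mA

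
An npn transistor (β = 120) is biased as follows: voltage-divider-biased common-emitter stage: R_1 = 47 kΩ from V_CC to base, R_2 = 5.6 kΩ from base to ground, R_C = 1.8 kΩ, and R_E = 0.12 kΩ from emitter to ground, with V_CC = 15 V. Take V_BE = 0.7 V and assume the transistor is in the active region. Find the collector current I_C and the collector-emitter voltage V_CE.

Thevenize the base divider: V_Th = V_CC·R_2/(R_1+R_2) = 15×5.6/52.6 = 1.6 V, R_Th = R_1‖R_2 = 5 kΩ.
Base-emitter loop: V_Th = I_B·R_Th + V_BE + (β+1)I_B·R_E, so I_B = (1.6 − 0.7) / (5 + 121×0.12) = 0.0459 mA.
I_C = β·I_B = 120×0.0459 = 5.51 mA, and I_E = (β+1)I_B = 5.56 mA.
V_CE = V_CC − I_C·R_C − I_E·R_E = 15 − 5.51×1.8 − 5.56×0.12 = 4.41 V.
V_CE = 4.41 V > 0.2 V confirms active-region operation.

I_C ≈ 5.5 mA, V_CE ≈ 4.4 V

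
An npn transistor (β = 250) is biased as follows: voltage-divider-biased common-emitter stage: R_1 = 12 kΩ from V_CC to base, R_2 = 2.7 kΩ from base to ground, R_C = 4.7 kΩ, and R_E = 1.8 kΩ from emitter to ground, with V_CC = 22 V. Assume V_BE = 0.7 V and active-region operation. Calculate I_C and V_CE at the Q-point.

Thevenize the base divider: V_Th = V_CC·R_2/(R_1+R_2) = 22×2.7/14.7 = 4.04 V, R_Th = R_1‖R_2 = 2.2 kΩ.
Base-emitter loop: V_Th = I_B·R_Th + V_BE + (β+1)I_B·R_E, so I_B = (4.04 − 0.7) / (2.2 + 251×1.8) = 0.00736 mA.
I_C = β·I_B = 250×0.00736 = 1.84 mA, and I_E = (β+1)I_B = 1.85 mA.
V_CE = V_CC − I_C·R_C − I_E·R_E = 22 − 1.84×4.7 − 1.85×1.8 = 10 V.
V_CE = 10 V > 0.2 V confirms active-region operation.

I_C ≈ 1.8 mA, V_CE ≈ 10 V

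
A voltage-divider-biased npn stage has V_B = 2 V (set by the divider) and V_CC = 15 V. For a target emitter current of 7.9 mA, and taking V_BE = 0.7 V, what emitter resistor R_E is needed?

R_E ≈ 0.16 kΩ

V_E = V_B − V_BE = 2 − 0.7 = 1.3 V.
R_E = V_E / I_E = 1.3 / 7.9 = 0.165 kΩ.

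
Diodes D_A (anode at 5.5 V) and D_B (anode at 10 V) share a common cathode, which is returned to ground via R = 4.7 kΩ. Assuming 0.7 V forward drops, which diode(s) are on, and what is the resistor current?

Only D_B conducts; I_R ≈ 2 mA

Assume both conduct. Then node N would need to be at both 5.5−0.7 = 4.8 V and 10−0.7 = 9.3 V, which is impossible.
Assume only D_B conducts: V_N = 10 − 0.7 = 9.3 V, so I_R = 9.3/4.7 = 1.98 mA.
Check D_A: its anode-to-cathode voltage is 5.5 − 9.3 = -3.8 V < 0.7 V, so it is off. The assumption is consistent.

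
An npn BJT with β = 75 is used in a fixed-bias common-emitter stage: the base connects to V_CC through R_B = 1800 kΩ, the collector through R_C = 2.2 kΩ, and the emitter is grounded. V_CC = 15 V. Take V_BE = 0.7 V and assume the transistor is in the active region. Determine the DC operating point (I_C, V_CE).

I_C ≈ 0.6 mA, V_CE ≈ 14 V

Base loop: V_CC = I_B·R_B + V_BE, so I_B = (15 − 0.7)/1800 kΩ = 0.00794 mA.
In the active region I_C = β·I_B = 75 × 0.00794 = 0.596 mA.
Collector loop: V_CE = V_CC − I_C·R_C = 15 − 0.596×2.2 = 13.7 V.
Since V_CE = 13.7 V > V_CE(sat) ≈ 0.2 V, the transistor is in the active region as assumed.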